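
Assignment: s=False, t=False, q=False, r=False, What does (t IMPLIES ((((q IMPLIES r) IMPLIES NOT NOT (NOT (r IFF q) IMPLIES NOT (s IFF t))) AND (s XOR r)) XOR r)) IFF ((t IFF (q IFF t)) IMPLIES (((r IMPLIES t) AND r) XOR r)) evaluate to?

Substituting s=False, t=False, q=False, r=False:
q IMPLIES r = False IMPLIES False = True
r IFF q = False IFF False = True
NOT (r IFF q) = NOT True = False
s IFF t = False IFF False = True
NOT (s IFF t) = NOT True = False
NOT (r IFF q) IMPLIES NOT (s IFF t) = False IMPLIES False = True
NOT (NOT (r IFF q) IMPLIES NOT (s IFF t)) = NOT True = False
NOT NOT (NOT (r IFF q) IMPLIES NOT (s IFF t)) = NOT False = True
(q IMPLIES r) IMPLIES NOT NOT (NOT (r IFF q) IMPLIES NOT (s IFF t)) = True IMPLIES True = True
s XOR r = False XOR False = False
((q IMPLIES r) IMPLIES NOT NOT (NOT (r IFF q) IMPLIES NOT (s IFF t))) AND (s XOR r) = True AND False = False
(((q IMPLIES r) IMPLIES NOT NOT (NOT (r IFF q) IMPLIES NOT (s IFF t))) AND (s XOR r)) XOR r = False XOR False = False
t IMPLIES ((((q IMPLIES r) IMPLIES NOT NOT (NOT (r IFF q) IMPLIES NOT (s IFF t))) AND (s XOR r)) XOR r) = False IMPLIES False = True
q IFF t = False IFF False = True
t IFF (q IFF t) = False IFF True = False
r IMPLIES t = False IMPLIES False = True
(r IMPLIES t) AND r = True AND False = False
((r IMPLIES t) AND r) XOR r = False XOR False = False
(t IFF (q IFF t)) IMPLIES (((r IMPLIES t) AND r) XOR r) = False IMPLIES False = True
(t IMPLIES ((((q IMPLIES r) IMPLIES NOT NOT (NOT (r IFF q) IMPLIES NOT (s IFF t))) AND (s XOR r)) XOR r)) IFF ((t IFF (q IFF t)) IMPLIES (((r IMPLIES t) AND r) XOR r)) = True IFF True = True

True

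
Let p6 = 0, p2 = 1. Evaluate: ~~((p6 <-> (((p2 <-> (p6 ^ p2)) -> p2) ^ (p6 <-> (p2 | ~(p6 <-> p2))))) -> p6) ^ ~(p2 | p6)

p6 ^ p2 = 0 ^ 1 = 1
p2 <-> (p6 ^ p2) = 1 <-> 1 = 1
(p2 <-> (p6 ^ p2)) -> p2 = 1 -> 1 = 1
p6 <-> p2 = 0 <-> 1 = 0
~(p6 <-> p2) = ~0 = 1
p2 | ~(p6 <-> p2) = 1 | 1 = 1
p6 <-> (p2 | ~(p6 <-> p2)) = 0 <-> 1 = 0
((p2 <-> (p6 ^ p2)) -> p2) ^ (p6 <-> (p2 | ~(p6 <-> p2))) = 1 ^ 0 = 1
p6 <-> (((p2 <-> (p6 ^ p2)) -> p2) ^ (p6 <-> (p2 | ~(p6 <-> p2)))) = 0 <-> 1 = 0
(p6 <-> (((p2 <-> (p6 ^ p2)) -> p2) ^ (p6 <-> (p2 | ~(p6 <-> p2))))) -> p6 = 0 -> 0 = 1
~((p6 <-> (((p2 <-> (p6 ^ p2)) -> p2) ^ (p6 <-> (p2 | ~(p6 <-> p2))))) -> p6) = ~1 = 0
~~((p6 <-> (((p2 <-> (p6 ^ p2)) -> p2) ^ (p6 <-> (p2 | ~(p6 <-> p2))))) -> p6) = ~0 = 1
p2 | p6 = 1 | 0 = 1
~(p2 | p6) = ~1 = 0
~~((p6 <-> (((p2 <-> (p6 ^ p2)) -> p2) ^ (p6 <-> (p2 | ~(p6 <-> p2))))) -> p6) ^ ~(p2 | p6) = 1 ^ 0 = 1

1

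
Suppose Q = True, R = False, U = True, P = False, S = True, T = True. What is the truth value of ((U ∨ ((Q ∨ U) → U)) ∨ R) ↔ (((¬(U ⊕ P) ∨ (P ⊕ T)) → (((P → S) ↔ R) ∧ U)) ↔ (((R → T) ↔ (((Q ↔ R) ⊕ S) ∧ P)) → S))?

False

Q ∨ U = True ∨ True = True
(Q ∨ U) → U = True → True = True
U ∨ ((Q ∨ U) → U) = True ∨ True = True
(U ∨ ((Q ∨ U) → U)) ∨ R = True ∨ False = True
U ⊕ P = True ⊕ False = True
¬(U ⊕ P) = ¬True = False
P ⊕ T = False ⊕ True = True
¬(U ⊕ P) ∨ (P ⊕ T) = False ∨ True = True
P → S = False → True = True
(P → S) ↔ R = True ↔ False = False
((P → S) ↔ R) ∧ U = False ∧ True = False
(¬(U ⊕ P) ∨ (P ⊕ T)) → (((P → S) ↔ R) ∧ U) = True → False = False
R → T = False → True = True
Q ↔ R = True ↔ False = False
(Q ↔ R) ⊕ S = False ⊕ True = True
((Q ↔ R) ⊕ S) ∧ P = True ∧ False = False
(R → T) ↔ (((Q ↔ R) ⊕ S) ∧ P) = True ↔ False = False
((R → T) ↔ (((Q ↔ R) ⊕ S) ∧ P)) → S = False → True = True
((¬(U ⊕ P) ∨ (P ⊕ T)) → (((P → S) ↔ R) ∧ U)) ↔ (((R → T) ↔ (((Q ↔ R) ⊕ S) ∧ P)) → S) = False ↔ True = False
((U ∨ ((Q ∨ U) → U)) ∨ R) ↔ (((¬(U ⊕ P) ∨ (P ⊕ T)) → (((P → S) ↔ R) ∧ U)) ↔ (((R → T) ↔ (((Q ↔ R) ⊕ S) ∧ P)) → S)) = True ↔ False = False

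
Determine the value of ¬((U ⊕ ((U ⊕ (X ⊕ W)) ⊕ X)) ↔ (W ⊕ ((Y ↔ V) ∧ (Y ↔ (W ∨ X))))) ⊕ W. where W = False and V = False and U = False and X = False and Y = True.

X ⊕ W = False ⊕ False = False
U ⊕ (X ⊕ W) = False ⊕ False = False
(U ⊕ (X ⊕ W)) ⊕ X = False ⊕ False = False
U ⊕ ((U ⊕ (X ⊕ W)) ⊕ X) = False ⊕ False = False
Y ↔ V = True ↔ False = False
W ∨ X = False ∨ False = False
Y ↔ (W ∨ X) = True ↔ False = False
(Y ↔ V) ∧ (Y ↔ (W ∨ X)) = False ∧ False = False
W ⊕ ((Y ↔ V) ∧ (Y ↔ (W ∨ X))) = False ⊕ False = False
(U ⊕ ((U ⊕ (X ⊕ W)) ⊕ X)) ↔ (W ⊕ ((Y ↔ V) ∧ (Y ↔ (W ∨ X)))) = False ↔ False = True
¬((U ⊕ ((U ⊕ (X ⊕ W)) ⊕ X)) ↔ (W ⊕ ((Y ↔ V) ∧ (Y ↔ (W ∨ X))))) = ¬True = False
¬((U ⊕ ((U ⊕ (X ⊕ W)) ⊕ X)) ↔ (W ⊕ ((Y ↔ V) ∧ (Y ↔ (W ∨ X))))) ⊕ W = False ⊕ False = False

False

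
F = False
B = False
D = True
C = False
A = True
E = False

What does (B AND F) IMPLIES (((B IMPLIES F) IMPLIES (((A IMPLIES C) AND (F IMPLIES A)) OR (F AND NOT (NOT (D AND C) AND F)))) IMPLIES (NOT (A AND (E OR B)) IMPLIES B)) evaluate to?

B AND F = False AND False = False
B IMPLIES F = False IMPLIES False = True
A IMPLIES C = True IMPLIES False = False
F IMPLIES A = False IMPLIES True = True
(A IMPLIES C) AND (F IMPLIES A) = False AND True = False
D AND C = True AND False = False
NOT (D AND C) = NOT False = True
NOT (D AND C) AND F = True AND False = False
NOT (NOT (D AND C) AND F) = NOT False = True
F AND NOT (NOT (D AND C) AND F) = False AND True = False
((A IMPLIES C) AND (F IMPLIES A)) OR (F AND NOT (NOT (D AND C) AND F)) = False OR False = False
(B IMPLIES F) IMPLIES (((A IMPLIES C) AND (F IMPLIES A)) OR (F AND NOT (NOT (D AND C) AND F))) = True IMPLIES False = False
E OR B = False OR False = False
A AND (E OR B) = True AND False = False
NOT (A AND (E OR B)) = NOT False = True
NOT (A AND (E OR B)) IMPLIES B = True IMPLIES False = False
((B IMPLIES F) IMPLIES (((A IMPLIES C) AND (F IMPLIES A)) OR (F AND NOT (NOT (D AND C) AND F)))) IMPLIES (NOT (A AND (E OR B)) IMPLIES B) = False IMPLIES False = True
(B AND F) IMPLIES (((B IMPLIES F) IMPLIES (((A IMPLIES C) AND (F IMPLIES A)) OR (F AND NOT (NOT (D AND C) AND F)))) IMPLIES (NOT (A AND (E OR B)) IMPLIES B)) = False IMPLIES True = True

True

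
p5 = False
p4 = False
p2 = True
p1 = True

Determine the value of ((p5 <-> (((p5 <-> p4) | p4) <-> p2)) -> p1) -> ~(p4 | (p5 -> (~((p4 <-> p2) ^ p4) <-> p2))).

False

p5 <-> p4 = False <-> False = True
(p5 <-> p4) | p4 = True | False = True
((p5 <-> p4) | p4) <-> p2 = True <-> True = True
p5 <-> (((p5 <-> p4) | p4) <-> p2) = False <-> True = False
(p5 <-> (((p5 <-> p4) | p4) <-> p2)) -> p1 = False -> True = True
p4 <-> p2 = False <-> True = False
(p4 <-> p2) ^ p4 = False ^ False = False
~((p4 <-> p2) ^ p4) = ~False = True
~((p4 <-> p2) ^ p4) <-> p2 = True <-> True = True
p5 -> (~((p4 <-> p2) ^ p4) <-> p2) = False -> True = True
p4 | (p5 -> (~((p4 <-> p2) ^ p4) <-> p2)) = False | True = True
~(p4 | (p5 -> (~((p4 <-> p2) ^ p4) <-> p2))) = ~True = False
((p5 <-> (((p5 <-> p4) | p4) <-> p2)) -> p1) -> ~(p4 | (p5 -> (~((p4 <-> p2) ^ p4) <-> p2))) = True -> False = False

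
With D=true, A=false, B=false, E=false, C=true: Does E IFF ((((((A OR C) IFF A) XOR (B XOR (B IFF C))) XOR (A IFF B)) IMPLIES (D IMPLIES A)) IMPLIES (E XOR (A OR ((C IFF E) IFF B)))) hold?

A OR C = false OR true = true
(A OR C) IFF A = true IFF false = false
B IFF C = false IFF true = false
B XOR (B IFF C) = false XOR false = false
((A OR C) IFF A) XOR (B XOR (B IFF C)) = false XOR false = false
A IFF B = false IFF false = true
(((A OR C) IFF A) XOR (B XOR (B IFF C))) XOR (A IFF B) = false XOR true = true
D IMPLIES A = true IMPLIES false = false
((((A OR C) IFF A) XOR (B XOR (B IFF C))) XOR (A IFF B)) IMPLIES (D IMPLIES A) = true IMPLIES false = false
C IFF E = true IFF false = false
(C IFF E) IFF B = false IFF false = true
A OR ((C IFF E) IFF B) = false OR true = true
E XOR (A OR ((C IFF E) IFF B)) = false XOR true = true
(((((A OR C) IFF A) XOR (B XOR (B IFF C))) XOR (A IFF B)) IMPLIES (D IMPLIES A)) IMPLIES (E XOR (A OR ((C IFF E) IFF B))) = false IMPLIES true = true
E IFF ((((((A OR C) IFF A) XOR (B XOR (B IFF C))) XOR (A IFF B)) IMPLIES (D IMPLIES A)) IMPLIES (E XOR (A OR ((C IFF E) IFF B)))) = false IFF true = false

false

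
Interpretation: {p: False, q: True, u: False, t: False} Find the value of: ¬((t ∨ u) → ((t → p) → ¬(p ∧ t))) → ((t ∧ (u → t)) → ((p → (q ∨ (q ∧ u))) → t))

t ∨ u = False ∨ False = False
t → p = False → False = True
p ∧ t = False ∧ False = False
¬(p ∧ t) = ¬False = True
(t → p) → ¬(p ∧ t) = True → True = True
(t ∨ u) → ((t → p) → ¬(p ∧ t)) = False → True = True
¬((t ∨ u) → ((t → p) → ¬(p ∧ t))) = ¬True = False
u → t = False → False = True
t ∧ (u → t) = False ∧ True = False
q ∧ u = True ∧ False = False
q ∨ (q ∧ u) = True ∨ False = True
p → (q ∨ (q ∧ u)) = False → True = True
(p → (q ∨ (q ∧ u))) → t = True → False = False
(t ∧ (u → t)) → ((p → (q ∨ (q ∧ u))) → t) = False → False = True
¬((t ∨ u) → ((t → p) → ¬(p ∧ t))) → ((t ∧ (u → t)) → ((p → (q ∨ (q ∧ u))) → t)) = False → True = True

True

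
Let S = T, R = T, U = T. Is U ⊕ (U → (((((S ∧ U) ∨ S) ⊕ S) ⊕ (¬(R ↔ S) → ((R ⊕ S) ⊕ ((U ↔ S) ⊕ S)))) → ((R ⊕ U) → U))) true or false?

F

Substituting S=T, R=T, U=T:
S ∧ U = T ∧ T = T
(S ∧ U) ∨ S = T ∨ T = T
((S ∧ U) ∨ S) ⊕ S = T ⊕ T = F
R ↔ S = T ↔ T = T
¬(R ↔ S) = ¬T = F
R ⊕ S = T ⊕ T = F
U ↔ S = T ↔ T = T
(U ↔ S) ⊕ S = T ⊕ T = F
(R ⊕ S) ⊕ ((U ↔ S) ⊕ S) = F ⊕ F = F
¬(R ↔ S) → ((R ⊕ S) ⊕ ((U ↔ S) ⊕ S)) = F → F = T
(((S ∧ U) ∨ S) ⊕ S) ⊕ (¬(R ↔ S) → ((R ⊕ S) ⊕ ((U ↔ S) ⊕ S))) = F ⊕ T = T
R ⊕ U = T ⊕ T = F
(R ⊕ U) → U = F → T = T
((((S ∧ U) ∨ S) ⊕ S) ⊕ (¬(R ↔ S) → ((R ⊕ S) ⊕ ((U ↔ S) ⊕ S)))) → ((R ⊕ U) → U) = T → T = T
U → (((((S ∧ U) ∨ S) ⊕ S) ⊕ (¬(R ↔ S) → ((R ⊕ S) ⊕ ((U ↔ S) ⊕ S)))) → ((R ⊕ U) → U)) = T → T = T
U ⊕ (U → (((((S ∧ U) ∨ S) ⊕ S) ⊕ (¬(R ↔ S) → ((R ⊕ S) ⊕ ((U ↔ S) ⊕ S)))) → ((R ⊕ U) → U))) = T ⊕ T = F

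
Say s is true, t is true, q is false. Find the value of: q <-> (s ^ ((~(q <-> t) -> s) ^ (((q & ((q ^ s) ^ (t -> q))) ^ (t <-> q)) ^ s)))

False

q <-> t = False <-> True = False
~(q <-> t) = ~False = True
~(q <-> t) -> s = True -> True = True
q ^ s = False ^ True = True
t -> q = True -> False = False
(q ^ s) ^ (t -> q) = True ^ False = True
q & ((q ^ s) ^ (t -> q)) = False & True = False
t <-> q = True <-> False = False
(q & ((q ^ s) ^ (t -> q))) ^ (t <-> q) = False ^ False = False
((q & ((q ^ s) ^ (t -> q))) ^ (t <-> q)) ^ s = False ^ True = True
(~(q <-> t) -> s) ^ (((q & ((q ^ s) ^ (t -> q))) ^ (t <-> q)) ^ s) = True ^ True = False
s ^ ((~(q <-> t) -> s) ^ (((q & ((q ^ s) ^ (t -> q))) ^ (t <-> q)) ^ s)) = True ^ False = True
q <-> (s ^ ((~(q <-> t) -> s) ^ (((q & ((q ^ s) ^ (t -> q))) ^ (t <-> q)) ^ s))) = False <-> True = False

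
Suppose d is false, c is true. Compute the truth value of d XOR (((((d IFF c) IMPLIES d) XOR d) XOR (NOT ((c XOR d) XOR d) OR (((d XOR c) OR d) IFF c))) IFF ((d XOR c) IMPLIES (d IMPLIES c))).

F

d IFF c = F IFF T = F
(d IFF c) IMPLIES d = F IMPLIES F = T
((d IFF c) IMPLIES d) XOR d = T XOR F = T
c XOR d = T XOR F = T
(c XOR d) XOR d = T XOR F = T
NOT ((c XOR d) XOR d) = NOT T = F
d XOR c = F XOR T = T
(d XOR c) OR d = T OR F = T
((d XOR c) OR d) IFF c = T IFF T = T
NOT ((c XOR d) XOR d) OR (((d XOR c) OR d) IFF c) = F OR T = T
(((d IFF c) IMPLIES d) XOR d) XOR (NOT ((c XOR d) XOR d) OR (((d XOR c) OR d) IFF c)) = T XOR T = F
d XOR c = F XOR T = T
d IMPLIES c = F IMPLIES T = T
(d XOR c) IMPLIES (d IMPLIES c) = T IMPLIES T = T
((((d IFF c) IMPLIES d) XOR d) XOR (NOT ((c XOR d) XOR d) OR (((d XOR c) OR d) IFF c))) IFF ((d XOR c) IMPLIES (d IMPLIES c)) = F IFF T = F
d XOR (((((d IFF c) IMPLIES d) XOR d) XOR (NOT ((c XOR d) XOR d) OR (((d XOR c) OR d) IFF c))) IFF ((d XOR c) IMPLIES (d IMPLIES c))) = F XOR F = F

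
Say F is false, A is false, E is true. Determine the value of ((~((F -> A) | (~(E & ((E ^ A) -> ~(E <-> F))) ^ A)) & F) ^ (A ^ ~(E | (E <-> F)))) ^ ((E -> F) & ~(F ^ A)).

Substituting F=False, A=False, E=True:
F -> A = False -> False = True
E ^ A = True ^ False = True
E <-> F = True <-> False = False
~(E <-> F) = ~False = True
(E ^ A) -> ~(E <-> F) = True -> True = True
E & ((E ^ A) -> ~(E <-> F)) = True & True = True
~(E & ((E ^ A) -> ~(E <-> F))) = ~True = False
~(E & ((E ^ A) -> ~(E <-> F))) ^ A = False ^ False = False
(F -> A) | (~(E & ((E ^ A) -> ~(E <-> F))) ^ A) = True | False = True
~((F -> A) | (~(E & ((E ^ A) -> ~(E <-> F))) ^ A)) = ~True = False
~((F -> A) | (~(E & ((E ^ A) -> ~(E <-> F))) ^ A)) & F = False & False = False
E <-> F = True <-> False = False
E | (E <-> F) = True | False = True
~(E | (E <-> F)) = ~True = False
A ^ ~(E | (E <-> F)) = False ^ False = False
(~((F -> A) | (~(E & ((E ^ A) -> ~(E <-> F))) ^ A)) & F) ^ (A ^ ~(E | (E <-> F))) = False ^ False = False
E -> F = True -> False = False
F ^ A = False ^ False = False
~(F ^ A) = ~False = True
(E -> F) & ~(F ^ A) = False & True = False
((~((F -> A) | (~(E & ((E ^ A) -> ~(E <-> F))) ^ A)) & F) ^ (A ^ ~(E | (E <-> F)))) ^ ((E -> F) & ~(F ^ A)) = False ^ False = False

False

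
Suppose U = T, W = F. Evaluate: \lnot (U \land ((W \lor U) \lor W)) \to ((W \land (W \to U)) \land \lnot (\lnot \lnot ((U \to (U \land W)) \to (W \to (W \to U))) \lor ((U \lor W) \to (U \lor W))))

T

W \lor U = F \lor T = T
(W \lor U) \lor W = T \lor F = T
U \land ((W \lor U) \lor W) = T \land T = T
\lnot (U \land ((W \lor U) \lor W)) = \lnot T = F
W \to U = F \to T = T
W \land (W \to U) = F \land T = F
U \land W = T \land F = F
U \to (U \land W) = T \to F = F
W \to U = F \to T = T
W \to (W \to U) = F \to T = T
(U \to (U \land W)) \to (W \to (W \to U)) = F \to T = T
\lnot ((U \to (U \land W)) \to (W \to (W \to U))) = \lnot T = F
\lnot \lnot ((U \to (U \land W)) \to (W \to (W \to U))) = \lnot F = T
U \lor W = T \lor F = T
U \lor W = T \lor F = T
(U \lor W) \to (U \lor W) = T \to T = T
\lnot \lnot ((U \to (U \land W)) \to (W \to (W \to U))) \lor ((U \lor W) \to (U \lor W)) = T \lor T = T
\lnot (\lnot \lnot ((U \to (U \land W)) \to (W \to (W \to U))) \lor ((U \lor W) \to (U \lor W))) = \lnot T = F
(W \land (W \to U)) \land \lnot (\lnot \lnot ((U \to (U \land W)) \to (W \to (W \to U))) \lor ((U \lor W) \to (U \lor W))) = F \land F = F
\lnot (U \land ((W \lor U) \lor W)) \to ((W \land (W \to U)) \land \lnot (\lnot \lnot ((U \to (U \land W)) \to (W \to (W \to U))) \lor ((U \lor W) \to (U \lor W)))) = F \to F = T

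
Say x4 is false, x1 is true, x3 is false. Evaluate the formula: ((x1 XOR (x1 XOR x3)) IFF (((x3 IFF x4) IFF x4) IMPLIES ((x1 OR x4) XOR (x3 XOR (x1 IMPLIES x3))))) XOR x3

Substituting x4=F, x1=T, x3=F:
x1 XOR x3 = T XOR F = T
x1 XOR (x1 XOR x3) = T XOR T = F
x3 IFF x4 = F IFF F = T
(x3 IFF x4) IFF x4 = T IFF F = F
x1 OR x4 = T OR F = T
x1 IMPLIES x3 = T IMPLIES F = F
x3 XOR (x1 IMPLIES x3) = F XOR F = F
(x1 OR x4) XOR (x3 XOR (x1 IMPLIES x3)) = T XOR F = T
((x3 IFF x4) IFF x4) IMPLIES ((x1 OR x4) XOR (x3 XOR (x1 IMPLIES x3))) = F IMPLIES T = T
(x1 XOR (x1 XOR x3)) IFF (((x3 IFF x4) IFF x4) IMPLIES ((x1 OR x4) XOR (x3 XOR (x1 IMPLIES x3)))) = F IFF T = F
((x1 XOR (x1 XOR x3)) IFF (((x3 IFF x4) IFF x4) IMPLIES ((x1 OR x4) XOR (x3 XOR (x1 IMPLIES x3))))) XOR x3 = F XOR F = F

F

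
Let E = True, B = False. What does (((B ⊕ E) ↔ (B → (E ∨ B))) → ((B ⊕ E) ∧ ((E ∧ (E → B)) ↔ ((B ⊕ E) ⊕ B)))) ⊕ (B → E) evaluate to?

B ⊕ E = False ⊕ True = True
E ∨ B = True ∨ False = True
B → (E ∨ B) = False → True = True
(B ⊕ E) ↔ (B → (E ∨ B)) = True ↔ True = True
B ⊕ E = False ⊕ True = True
E → B = True → False = False
E ∧ (E → B) = True ∧ False = False
B ⊕ E = False ⊕ True = True
(B ⊕ E) ⊕ B = True ⊕ False = True
(E ∧ (E → B)) ↔ ((B ⊕ E) ⊕ B) = False ↔ True = False
(B ⊕ E) ∧ ((E ∧ (E → B)) ↔ ((B ⊕ E) ⊕ B)) = True ∧ False = False
((B ⊕ E) ↔ (B → (E ∨ B))) → ((B ⊕ E) ∧ ((E ∧ (E → B)) ↔ ((B ⊕ E) ⊕ B))) = True → False = False
B → E = False → True = True
(((B ⊕ E) ↔ (B → (E ∨ B))) → ((B ⊕ E) ∧ ((E ∧ (E → B)) ↔ ((B ⊕ E) ⊕ B)))) ⊕ (B → E) = False ⊕ True = True

True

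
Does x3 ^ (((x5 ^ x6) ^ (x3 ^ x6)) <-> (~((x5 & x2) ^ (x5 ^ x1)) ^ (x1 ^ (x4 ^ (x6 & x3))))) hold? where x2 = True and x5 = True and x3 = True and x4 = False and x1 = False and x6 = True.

False

x5 ^ x6 = True ^ True = False
x3 ^ x6 = True ^ True = False
(x5 ^ x6) ^ (x3 ^ x6) = False ^ False = False
x5 & x2 = True & True = True
x5 ^ x1 = True ^ False = True
(x5 & x2) ^ (x5 ^ x1) = True ^ True = False
~((x5 & x2) ^ (x5 ^ x1)) = ~False = True
x6 & x3 = True & True = True
x4 ^ (x6 & x3) = False ^ True = True
x1 ^ (x4 ^ (x6 & x3)) = False ^ True = True
~((x5 & x2) ^ (x5 ^ x1)) ^ (x1 ^ (x4 ^ (x6 & x3))) = True ^ True = False
((x5 ^ x6) ^ (x3 ^ x6)) <-> (~((x5 & x2) ^ (x5 ^ x1)) ^ (x1 ^ (x4 ^ (x6 & x3)))) = False <-> False = True
x3 ^ (((x5 ^ x6) ^ (x3 ^ x6)) <-> (~((x5 & x2) ^ (x5 ^ x1)) ^ (x1 ^ (x4 ^ (x6 & x3))))) = True ^ True = False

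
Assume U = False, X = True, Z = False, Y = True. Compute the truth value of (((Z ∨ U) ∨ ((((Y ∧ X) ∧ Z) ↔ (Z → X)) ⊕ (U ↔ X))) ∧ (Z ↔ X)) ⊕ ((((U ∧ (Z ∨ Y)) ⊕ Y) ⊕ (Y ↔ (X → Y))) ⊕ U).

Z ∨ U = False ∨ False = False
Y ∧ X = True ∧ True = True
(Y ∧ X) ∧ Z = True ∧ False = False
Z → X = False → True = True
((Y ∧ X) ∧ Z) ↔ (Z → X) = False ↔ True = False
U ↔ X = False ↔ True = False
(((Y ∧ X) ∧ Z) ↔ (Z → X)) ⊕ (U ↔ X) = False ⊕ False = False
(Z ∨ U) ∨ ((((Y ∧ X) ∧ Z) ↔ (Z → X)) ⊕ (U ↔ X)) = False ∨ False = False
Z ↔ X = False ↔ True = False
((Z ∨ U) ∨ ((((Y ∧ X) ∧ Z) ↔ (Z → X)) ⊕ (U ↔ X))) ∧ (Z ↔ X) = False ∧ False = False
Z ∨ Y = False ∨ True = True
U ∧ (Z ∨ Y) = False ∧ True = False
(U ∧ (Z ∨ Y)) ⊕ Y = False ⊕ True = True
X → Y = True → True = True
Y ↔ (X → Y) = True ↔ True = True
((U ∧ (Z ∨ Y)) ⊕ Y) ⊕ (Y ↔ (X → Y)) = True ⊕ True = False
(((U ∧ (Z ∨ Y)) ⊕ Y) ⊕ (Y ↔ (X → Y))) ⊕ U = False ⊕ False = False
(((Z ∨ U) ∨ ((((Y ∧ X) ∧ Z) ↔ (Z → X)) ⊕ (U ↔ X))) ∧ (Z ↔ X)) ⊕ ((((U ∧ (Z ∨ Y)) ⊕ Y) ⊕ (Y ↔ (X → Y))) ⊕ U) = False ⊕ False = False

False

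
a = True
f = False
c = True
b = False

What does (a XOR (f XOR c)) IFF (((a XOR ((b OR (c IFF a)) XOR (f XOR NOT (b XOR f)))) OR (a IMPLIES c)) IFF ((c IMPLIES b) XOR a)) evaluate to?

False

f XOR c = False XOR True = True
a XOR (f XOR c) = True XOR True = False
c IFF a = True IFF True = True
b OR (c IFF a) = False OR True = True
b XOR f = False XOR False = False
NOT (b XOR f) = NOT False = True
f XOR NOT (b XOR f) = False XOR True = True
(b OR (c IFF a)) XOR (f XOR NOT (b XOR f)) = True XOR True = False
a XOR ((b OR (c IFF a)) XOR (f XOR NOT (b XOR f))) = True XOR False = True
a IMPLIES c = True IMPLIES True = True
(a XOR ((b OR (c IFF a)) XOR (f XOR NOT (b XOR f)))) OR (a IMPLIES c) = True OR True = True
c IMPLIES b = True IMPLIES False = False
(c IMPLIES b) XOR a = False XOR True = True
((a XOR ((b OR (c IFF a)) XOR (f XOR NOT (b XOR f)))) OR (a IMPLIES c)) IFF ((c IMPLIES b) XOR a) = True IFF True = True
(a XOR (f XOR c)) IFF (((a XOR ((b OR (c IFF a)) XOR (f XOR NOT (b XOR f)))) OR (a IMPLIES c)) IFF ((c IMPLIES b) XOR a)) = False IFF True = False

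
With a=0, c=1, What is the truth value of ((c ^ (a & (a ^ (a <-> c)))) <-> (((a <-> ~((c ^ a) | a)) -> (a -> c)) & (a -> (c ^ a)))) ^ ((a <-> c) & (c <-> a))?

1

a <-> c = 0 <-> 1 = 0
a ^ (a <-> c) = 0 ^ 0 = 0
a & (a ^ (a <-> c)) = 0 & 0 = 0
c ^ (a & (a ^ (a <-> c))) = 1 ^ 0 = 1
c ^ a = 1 ^ 0 = 1
(c ^ a) | a = 1 | 0 = 1
~((c ^ a) | a) = ~1 = 0
a <-> ~((c ^ a) | a) = 0 <-> 0 = 1
a -> c = 0 -> 1 = 1
(a <-> ~((c ^ a) | a)) -> (a -> c) = 1 -> 1 = 1
c ^ a = 1 ^ 0 = 1
a -> (c ^ a) = 0 -> 1 = 1
((a <-> ~((c ^ a) | a)) -> (a -> c)) & (a -> (c ^ a)) = 1 & 1 = 1
(c ^ (a & (a ^ (a <-> c)))) <-> (((a <-> ~((c ^ a) | a)) -> (a -> c)) & (a -> (c ^ a))) = 1 <-> 1 = 1
a <-> c = 0 <-> 1 = 0
c <-> a = 1 <-> 0 = 0
(a <-> c) & (c <-> a) = 0 & 0 = 0
((c ^ (a & (a ^ (a <-> c)))) <-> (((a <-> ~((c ^ a) | a)) -> (a -> c)) & (a -> (c ^ a)))) ^ ((a <-> c) & (c <-> a)) = 1 ^ 0 = 1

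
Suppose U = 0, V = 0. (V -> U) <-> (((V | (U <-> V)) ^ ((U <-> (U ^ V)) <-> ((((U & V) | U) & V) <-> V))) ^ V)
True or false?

V -> U = 0 -> 0 = 1
U <-> V = 0 <-> 0 = 1
V | (U <-> V) = 0 | 1 = 1
U ^ V = 0 ^ 0 = 0
U <-> (U ^ V) = 0 <-> 0 = 1
U & V = 0 & 0 = 0
(U & V) | U = 0 | 0 = 0
((U & V) | U) & V = 0 & 0 = 0
(((U & V) | U) & V) <-> V = 0 <-> 0 = 1
(U <-> (U ^ V)) <-> ((((U & V) | U) & V) <-> V) = 1 <-> 1 = 1
(V | (U <-> V)) ^ ((U <-> (U ^ V)) <-> ((((U & V) | U) & V) <-> V)) = 1 ^ 1 = 0
((V | (U <-> V)) ^ ((U <-> (U ^ V)) <-> ((((U & V) | U) & V) <-> V))) ^ V = 0 ^ 0 = 0
(V -> U) <-> (((V | (U <-> V)) ^ ((U <-> (U ^ V)) <-> ((((U & V) | U) & V) <-> V))) ^ V) = 1 <-> 0 = 0

0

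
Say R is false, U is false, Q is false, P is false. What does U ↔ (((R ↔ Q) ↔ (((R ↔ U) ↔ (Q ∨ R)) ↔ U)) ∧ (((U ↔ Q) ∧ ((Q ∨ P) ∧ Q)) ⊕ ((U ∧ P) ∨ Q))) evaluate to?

True

R ↔ Q = False ↔ False = True
R ↔ U = False ↔ False = True
Q ∨ R = False ∨ False = False
(R ↔ U) ↔ (Q ∨ R) = True ↔ False = False
((R ↔ U) ↔ (Q ∨ R)) ↔ U = False ↔ False = True
(R ↔ Q) ↔ (((R ↔ U) ↔ (Q ∨ R)) ↔ U) = True ↔ True = True
U ↔ Q = False ↔ False = True
Q ∨ P = False ∨ False = False
(Q ∨ P) ∧ Q = False ∧ False = False
(U ↔ Q) ∧ ((Q ∨ P) ∧ Q) = True ∧ False = False
U ∧ P = False ∧ False = False
(U ∧ P) ∨ Q = False ∨ False = False
((U ↔ Q) ∧ ((Q ∨ P) ∧ Q)) ⊕ ((U ∧ P) ∨ Q) = False ⊕ False = False
((R ↔ Q) ↔ (((R ↔ U) ↔ (Q ∨ R)) ↔ U)) ∧ (((U ↔ Q) ∧ ((Q ∨ P) ∧ Q)) ⊕ ((U ∧ P) ∨ Q)) = True ∧ False = False
U ↔ (((R ↔ Q) ↔ (((R ↔ U) ↔ (Q ∨ R)) ↔ U)) ∧ (((U ↔ Q) ∧ ((Q ∨ P) ∧ Q)) ⊕ ((U ∧ P) ∨ Q))) = False ↔ False = True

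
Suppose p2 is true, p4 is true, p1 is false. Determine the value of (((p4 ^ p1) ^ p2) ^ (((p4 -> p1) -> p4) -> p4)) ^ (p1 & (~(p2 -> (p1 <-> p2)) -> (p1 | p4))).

T

p4 ^ p1 = T ^ F = T
(p4 ^ p1) ^ p2 = T ^ T = F
p4 -> p1 = T -> F = F
(p4 -> p1) -> p4 = F -> T = T
((p4 -> p1) -> p4) -> p4 = T -> T = T
((p4 ^ p1) ^ p2) ^ (((p4 -> p1) -> p4) -> p4) = F ^ T = T
p1 <-> p2 = F <-> T = F
p2 -> (p1 <-> p2) = T -> F = F
~(p2 -> (p1 <-> p2)) = ~F = T
p1 | p4 = F | T = T
~(p2 -> (p1 <-> p2)) -> (p1 | p4) = T -> T = T
p1 & (~(p2 -> (p1 <-> p2)) -> (p1 | p4)) = F & T = F
(((p4 ^ p1) ^ p2) ^ (((p4 -> p1) -> p4) -> p4)) ^ (p1 & (~(p2 -> (p1 <-> p2)) -> (p1 | p4))) = T ^ F = T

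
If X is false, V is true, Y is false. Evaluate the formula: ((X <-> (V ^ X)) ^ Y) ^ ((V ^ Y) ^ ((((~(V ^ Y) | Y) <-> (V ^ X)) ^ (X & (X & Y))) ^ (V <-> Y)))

T

V ^ X = T ^ F = T
X <-> (V ^ X) = F <-> T = F
(X <-> (V ^ X)) ^ Y = F ^ F = F
V ^ Y = T ^ F = T
V ^ Y = T ^ F = T
~(V ^ Y) = ~T = F
~(V ^ Y) | Y = F | F = F
V ^ X = T ^ F = T
(~(V ^ Y) | Y) <-> (V ^ X) = F <-> T = F
X & Y = F & F = F
X & (X & Y) = F & F = F
((~(V ^ Y) | Y) <-> (V ^ X)) ^ (X & (X & Y)) = F ^ F = F
V <-> Y = T <-> F = F
(((~(V ^ Y) | Y) <-> (V ^ X)) ^ (X & (X & Y))) ^ (V <-> Y) = F ^ F = F
(V ^ Y) ^ ((((~(V ^ Y) | Y) <-> (V ^ X)) ^ (X & (X & Y))) ^ (V <-> Y)) = T ^ F = T
((X <-> (V ^ X)) ^ Y) ^ ((V ^ Y) ^ ((((~(V ^ Y) | Y) <-> (V ^ X)) ^ (X & (X & Y))) ^ (V <-> Y))) = F ^ T = T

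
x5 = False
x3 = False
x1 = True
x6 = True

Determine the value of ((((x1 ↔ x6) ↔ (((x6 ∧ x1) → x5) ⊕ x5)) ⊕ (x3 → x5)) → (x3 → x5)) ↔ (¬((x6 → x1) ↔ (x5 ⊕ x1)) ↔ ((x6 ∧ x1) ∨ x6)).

Substituting x5=False, x3=False, x1=True, x6=True:
x1 ↔ x6 = True ↔ True = True
x6 ∧ x1 = True ∧ True = True
(x6 ∧ x1) → x5 = True → False = False
((x6 ∧ x1) → x5) ⊕ x5 = False ⊕ False = False
(x1 ↔ x6) ↔ (((x6 ∧ x1) → x5) ⊕ x5) = True ↔ False = False
x3 → x5 = False → False = True
((x1 ↔ x6) ↔ (((x6 ∧ x1) → x5) ⊕ x5)) ⊕ (x3 → x5) = False ⊕ True = True
x3 → x5 = False → False = True
(((x1 ↔ x6) ↔ (((x6 ∧ x1) → x5) ⊕ x5)) ⊕ (x3 → x5)) → (x3 → x5) = True → True = True
x6 → x1 = True → True = True
x5 ⊕ x1 = False ⊕ True = True
(x6 → x1) ↔ (x5 ⊕ x1) = True ↔ True = True
¬((x6 → x1) ↔ (x5 ⊕ x1)) = ¬True = False
x6 ∧ x1 = True ∧ True = True
(x6 ∧ x1) ∨ x6 = True ∨ True = True
¬((x6 → x1) ↔ (x5 ⊕ x1)) ↔ ((x6 ∧ x1) ∨ x6) = False ↔ True = False
((((x1 ↔ x6) ↔ (((x6 ∧ x1) → x5) ⊕ x5)) ⊕ (x3 → x5)) → (x3 → x5)) ↔ (¬((x6 → x1) ↔ (x5 ⊕ x1)) ↔ ((x6 ∧ x1) ∨ x6)) = True ↔ False = False

False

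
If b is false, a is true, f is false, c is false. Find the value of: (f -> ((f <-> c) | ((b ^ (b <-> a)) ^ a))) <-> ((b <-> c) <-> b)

F

f <-> c = F <-> F = T
b <-> a = F <-> T = F
b ^ (b <-> a) = F ^ F = F
(b ^ (b <-> a)) ^ a = F ^ T = T
(f <-> c) | ((b ^ (b <-> a)) ^ a) = T | T = T
f -> ((f <-> c) | ((b ^ (b <-> a)) ^ a)) = F -> T = T
b <-> c = F <-> F = T
(b <-> c) <-> b = T <-> F = F
(f -> ((f <-> c) | ((b ^ (b <-> a)) ^ a))) <-> ((b <-> c) <-> b) = T <-> F = F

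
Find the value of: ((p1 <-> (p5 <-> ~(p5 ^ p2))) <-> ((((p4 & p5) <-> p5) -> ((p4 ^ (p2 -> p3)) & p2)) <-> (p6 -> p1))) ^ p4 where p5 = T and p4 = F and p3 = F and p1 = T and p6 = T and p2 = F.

p5 ^ p2 = T ^ F = T
~(p5 ^ p2) = ~T = F
p5 <-> ~(p5 ^ p2) = T <-> F = F
p1 <-> (p5 <-> ~(p5 ^ p2)) = T <-> F = F
p4 & p5 = F & T = F
(p4 & p5) <-> p5 = F <-> T = F
p2 -> p3 = F -> F = T
p4 ^ (p2 -> p3) = F ^ T = T
(p4 ^ (p2 -> p3)) & p2 = T & F = F
((p4 & p5) <-> p5) -> ((p4 ^ (p2 -> p3)) & p2) = F -> F = T
p6 -> p1 = T -> T = T
(((p4 & p5) <-> p5) -> ((p4 ^ (p2 -> p3)) & p2)) <-> (p6 -> p1) = T <-> T = T
(p1 <-> (p5 <-> ~(p5 ^ p2))) <-> ((((p4 & p5) <-> p5) -> ((p4 ^ (p2 -> p3)) & p2)) <-> (p6 -> p1)) = F <-> T = F
((p1 <-> (p5 <-> ~(p5 ^ p2))) <-> ((((p4 & p5) <-> p5) -> ((p4 ^ (p2 -> p3)) & p2)) <-> (p6 -> p1))) ^ p4 = F ^ F = F

F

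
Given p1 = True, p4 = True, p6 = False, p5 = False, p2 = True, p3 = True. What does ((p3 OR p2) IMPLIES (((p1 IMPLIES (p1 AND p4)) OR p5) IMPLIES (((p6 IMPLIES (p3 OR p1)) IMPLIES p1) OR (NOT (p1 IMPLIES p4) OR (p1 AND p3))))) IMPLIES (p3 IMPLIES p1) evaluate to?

p3 OR p2 = True OR True = True
p1 AND p4 = True AND True = True
p1 IMPLIES (p1 AND p4) = True IMPLIES True = True
(p1 IMPLIES (p1 AND p4)) OR p5 = True OR False = True
p3 OR p1 = True OR True = True
p6 IMPLIES (p3 OR p1) = False IMPLIES True = True
(p6 IMPLIES (p3 OR p1)) IMPLIES p1 = True IMPLIES True = True
p1 IMPLIES p4 = True IMPLIES True = True
NOT (p1 IMPLIES p4) = NOT True = False
p1 AND p3 = True AND True = True
NOT (p1 IMPLIES p4) OR (p1 AND p3) = False OR True = True
((p6 IMPLIES (p3 OR p1)) IMPLIES p1) OR (NOT (p1 IMPLIES p4) OR (p1 AND p3)) = True OR True = True
((p1 IMPLIES (p1 AND p4)) OR p5) IMPLIES (((p6 IMPLIES (p3 OR p1)) IMPLIES p1) OR (NOT (p1 IMPLIES p4) OR (p1 AND p3))) = True IMPLIES True = True
(p3 OR p2) IMPLIES (((p1 IMPLIES (p1 AND p4)) OR p5) IMPLIES (((p6 IMPLIES (p3 OR p1)) IMPLIES p1) OR (NOT (p1 IMPLIES p4) OR (p1 AND p3)))) = True IMPLIES True = True
p3 IMPLIES p1 = True IMPLIES True = True
((p3 OR p2) IMPLIES (((p1 IMPLIES (p1 AND p4)) OR p5) IMPLIES (((p6 IMPLIES (p3 OR p1)) IMPLIES p1) OR (NOT (p1 IMPLIES p4) OR (p1 AND p3))))) IMPLIES (p3 IMPLIES p1) = True IMPLIES True = True

True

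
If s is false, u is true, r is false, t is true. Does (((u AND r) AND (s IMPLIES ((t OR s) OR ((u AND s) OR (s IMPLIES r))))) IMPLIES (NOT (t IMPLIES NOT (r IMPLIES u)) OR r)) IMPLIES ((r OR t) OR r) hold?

u AND r = true AND false = false
t OR s = true OR false = true
u AND s = true AND false = false
s IMPLIES r = false IMPLIES false = true
(u AND s) OR (s IMPLIES r) = false OR true = true
(t OR s) OR ((u AND s) OR (s IMPLIES r)) = true OR true = true
s IMPLIES ((t OR s) OR ((u AND s) OR (s IMPLIES r))) = false IMPLIES true = true
(u AND r) AND (s IMPLIES ((t OR s) OR ((u AND s) OR (s IMPLIES r)))) = false AND true = false
r IMPLIES u = false IMPLIES true = true
NOT (r IMPLIES u) = NOT true = false
t IMPLIES NOT (r IMPLIES u) = true IMPLIES false = false
NOT (t IMPLIES NOT (r IMPLIES u)) = NOT false = true
NOT (t IMPLIES NOT (r IMPLIES u)) OR r = true OR false = true
((u AND r) AND (s IMPLIES ((t OR s) OR ((u AND s) OR (s IMPLIES r))))) IMPLIES (NOT (t IMPLIES NOT (r IMPLIES u)) OR r) = false IMPLIES true = true
r OR t = false OR true = true
(r OR t) OR r = true OR false = true
(((u AND r) AND (s IMPLIES ((t OR s) OR ((u AND s) OR (s IMPLIES r))))) IMPLIES (NOT (t IMPLIES NOT (r IMPLIES u)) OR r)) IMPLIES ((r OR t) OR r) = true IMPLIES true = true

true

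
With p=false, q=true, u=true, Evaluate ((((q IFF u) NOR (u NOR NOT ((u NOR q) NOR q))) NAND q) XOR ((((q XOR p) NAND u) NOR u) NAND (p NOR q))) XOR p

q IFF u = true IFF true = true
u NOR q = true NOR true = false
(u NOR q) NOR q = false NOR true = false
NOT ((u NOR q) NOR q) = NOT false = true
u NOR NOT ((u NOR q) NOR q) = true NOR true = false
(q IFF u) NOR (u NOR NOT ((u NOR q) NOR q)) = true NOR false = false
((q IFF u) NOR (u NOR NOT ((u NOR q) NOR q))) NAND q = false NAND true = true
q XOR p = true XOR false = true
(q XOR p) NAND u = true NAND true = false
((q XOR p) NAND u) NOR u = false NOR true = false
p NOR q = false NOR true = false
(((q XOR p) NAND u) NOR u) NAND (p NOR q) = false NAND false = true
(((q IFF u) NOR (u NOR NOT ((u NOR q) NOR q))) NAND q) XOR ((((q XOR p) NAND u) NOR u) NAND (p NOR q)) = true XOR true = false
((((q IFF u) NOR (u NOR NOT ((u NOR q) NOR q))) NAND q) XOR ((((q XOR p) NAND u) NOR u) NAND (p NOR q))) XOR p = false XOR false = false

false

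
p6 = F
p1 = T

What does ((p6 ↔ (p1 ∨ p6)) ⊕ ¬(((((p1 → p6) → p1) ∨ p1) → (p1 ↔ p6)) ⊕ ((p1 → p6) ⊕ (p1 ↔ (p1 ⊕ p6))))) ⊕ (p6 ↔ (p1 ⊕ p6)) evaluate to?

F

Substituting p6=F, p1=T:
p1 ∨ p6 = T ∨ F = T
p6 ↔ (p1 ∨ p6) = F ↔ T = F
p1 → p6 = T → F = F
(p1 → p6) → p1 = F → T = T
((p1 → p6) → p1) ∨ p1 = T ∨ T = T
p1 ↔ p6 = T ↔ F = F
(((p1 → p6) → p1) ∨ p1) → (p1 ↔ p6) = T → F = F
p1 → p6 = T → F = F
p1 ⊕ p6 = T ⊕ F = T
p1 ↔ (p1 ⊕ p6) = T ↔ T = T
(p1 → p6) ⊕ (p1 ↔ (p1 ⊕ p6)) = F ⊕ T = T
((((p1 → p6) → p1) ∨ p1) → (p1 ↔ p6)) ⊕ ((p1 → p6) ⊕ (p1 ↔ (p1 ⊕ p6))) = F ⊕ T = T
¬(((((p1 → p6) → p1) ∨ p1) → (p1 ↔ p6)) ⊕ ((p1 → p6) ⊕ (p1 ↔ (p1 ⊕ p6)))) = ¬T = F
(p6 ↔ (p1 ∨ p6)) ⊕ ¬(((((p1 → p6) → p1) ∨ p1) → (p1 ↔ p6)) ⊕ ((p1 → p6) ⊕ (p1 ↔ (p1 ⊕ p6)))) = F ⊕ F = F
p1 ⊕ p6 = T ⊕ F = T
p6 ↔ (p1 ⊕ p6) = F ↔ T = F
((p6 ↔ (p1 ∨ p6)) ⊕ ¬(((((p1 → p6) → p1) ∨ p1) → (p1 ↔ p6)) ⊕ ((p1 → p6) ⊕ (p1 ↔ (p1 ⊕ p6))))) ⊕ (p6 ↔ (p1 ⊕ p6)) = F ⊕ F = F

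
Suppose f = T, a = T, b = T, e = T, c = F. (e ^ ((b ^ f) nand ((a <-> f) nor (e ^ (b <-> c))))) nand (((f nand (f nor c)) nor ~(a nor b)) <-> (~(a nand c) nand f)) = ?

T

b ^ f = T ^ T = F
a <-> f = T <-> T = T
b <-> c = T <-> F = F
e ^ (b <-> c) = T ^ F = T
(a <-> f) nor (e ^ (b <-> c)) = T nor T = F
(b ^ f) nand ((a <-> f) nor (e ^ (b <-> c))) = F nand F = T
e ^ ((b ^ f) nand ((a <-> f) nor (e ^ (b <-> c)))) = T ^ T = F
f nor c = T nor F = F
f nand (f nor c) = T nand F = T
a nor b = T nor T = F
~(a nor b) = ~F = T
(f nand (f nor c)) nor ~(a nor b) = T nor T = F
a nand c = T nand F = T
~(a nand c) = ~T = F
~(a nand c) nand f = F nand T = T
((f nand (f nor c)) nor ~(a nor b)) <-> (~(a nand c) nand f) = F <-> T = F
(e ^ ((b ^ f) nand ((a <-> f) nor (e ^ (b <-> c))))) nand (((f nand (f nor c)) nor ~(a nor b)) <-> (~(a nand c) nand f)) = F nand F = T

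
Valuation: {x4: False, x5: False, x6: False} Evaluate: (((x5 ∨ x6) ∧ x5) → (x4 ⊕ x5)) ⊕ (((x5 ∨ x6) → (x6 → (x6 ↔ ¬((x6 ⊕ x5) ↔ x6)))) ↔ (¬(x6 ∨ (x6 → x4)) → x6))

Substituting x4=False, x5=False, x6=False:
x5 ∨ x6 = False ∨ False = False
(x5 ∨ x6) ∧ x5 = False ∧ False = False
x4 ⊕ x5 = False ⊕ False = False
((x5 ∨ x6) ∧ x5) → (x4 ⊕ x5) = False → False = True
x5 ∨ x6 = False ∨ False = False
x6 ⊕ x5 = False ⊕ False = False
(x6 ⊕ x5) ↔ x6 = False ↔ False = True
¬((x6 ⊕ x5) ↔ x6) = ¬True = False
x6 ↔ ¬((x6 ⊕ x5) ↔ x6) = False ↔ False = True
x6 → (x6 ↔ ¬((x6 ⊕ x5) ↔ x6)) = False → True = True
(x5 ∨ x6) → (x6 → (x6 ↔ ¬((x6 ⊕ x5) ↔ x6))) = False → True = True
x6 → x4 = False → False = True
x6 ∨ (x6 → x4) = False ∨ True = True
¬(x6 ∨ (x6 → x4)) = ¬True = False
¬(x6 ∨ (x6 → x4)) → x6 = False → False = True
((x5 ∨ x6) → (x6 → (x6 ↔ ¬((x6 ⊕ x5) ↔ x6)))) ↔ (¬(x6 ∨ (x6 → x4)) → x6) = True ↔ True = True
(((x5 ∨ x6) ∧ x5) → (x4 ⊕ x5)) ⊕ (((x5 ∨ x6) → (x6 → (x6 ↔ ¬((x6 ⊕ x5) ↔ x6)))) ↔ (¬(x6 ∨ (x6 → x4)) → x6)) = True ⊕ True = False

False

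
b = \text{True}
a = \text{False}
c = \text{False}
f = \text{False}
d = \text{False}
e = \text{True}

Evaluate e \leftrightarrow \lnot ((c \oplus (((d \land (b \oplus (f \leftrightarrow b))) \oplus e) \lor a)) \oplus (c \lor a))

\text{False}

f \leftrightarrow b = \text{False} \leftrightarrow \text{True} = \text{False}
b \oplus (f \leftrightarrow b) = \text{True} \oplus \text{False} = \text{True}
d \land (b \oplus (f \leftrightarrow b)) = \text{False} \land \text{True} = \text{False}
(d \land (b \oplus (f \leftrightarrow b))) \oplus e = \text{False} \oplus \text{True} = \text{True}
((d \land (b \oplus (f \leftrightarrow b))) \oplus e) \lor a = \text{True} \lor \text{False} = \text{True}
c \oplus (((d \land (b \oplus (f \leftrightarrow b))) \oplus e) \lor a) = \text{False} \oplus \text{True} = \text{True}
c \lor a = \text{False} \lor \text{False} = \text{False}
(c \oplus (((d \land (b \oplus (f \leftrightarrow b))) \oplus e) \lor a)) \oplus (c \lor a) = \text{True} \oplus \text{False} = \text{True}
\lnot ((c \oplus (((d \land (b \oplus (f \leftrightarrow b))) \oplus e) \lor a)) \oplus (c \lor a)) = \lnot \text{True} = \text{False}
e \leftrightarrow \lnot ((c \oplus (((d \land (b \oplus (f \leftrightarrow b))) \oplus e) \lor a)) \oplus (c \lor a)) = \text{True} \leftrightarrow \text{False} = \text{False}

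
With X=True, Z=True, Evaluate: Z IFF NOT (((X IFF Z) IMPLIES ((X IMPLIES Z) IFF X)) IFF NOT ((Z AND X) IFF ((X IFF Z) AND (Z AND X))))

Substituting X=True, Z=True:
X IFF Z = True IFF True = True
X IMPLIES Z = True IMPLIES True = True
(X IMPLIES Z) IFF X = True IFF True = True
(X IFF Z) IMPLIES ((X IMPLIES Z) IFF X) = True IMPLIES True = True
Z AND X = True AND True = True
X IFF Z = True IFF True = True
Z AND X = True AND True = True
(X IFF Z) AND (Z AND X) = True AND True = True
(Z AND X) IFF ((X IFF Z) AND (Z AND X)) = True IFF True = True
NOT ((Z AND X) IFF ((X IFF Z) AND (Z AND X))) = NOT True = False
((X IFF Z) IMPLIES ((X IMPLIES Z) IFF X)) IFF NOT ((Z AND X) IFF ((X IFF Z) AND (Z AND X))) = True IFF False = False
NOT (((X IFF Z) IMPLIES ((X IMPLIES Z) IFF X)) IFF NOT ((Z AND X) IFF ((X IFF Z) AND (Z AND X)))) = NOT False = True
Z IFF NOT (((X IFF Z) IMPLIES ((X IMPLIES Z) IFF X)) IFF NOT ((Z AND X) IFF ((X IFF Z) AND (Z AND X)))) = True IFF True = True

True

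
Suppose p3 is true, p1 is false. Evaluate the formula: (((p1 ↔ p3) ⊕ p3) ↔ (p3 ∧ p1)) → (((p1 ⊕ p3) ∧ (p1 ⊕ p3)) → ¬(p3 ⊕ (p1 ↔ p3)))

p1 ↔ p3 = False ↔ True = False
(p1 ↔ p3) ⊕ p3 = False ⊕ True = True
p3 ∧ p1 = True ∧ False = False
((p1 ↔ p3) ⊕ p3) ↔ (p3 ∧ p1) = True ↔ False = False
p1 ⊕ p3 = False ⊕ True = True
p1 ⊕ p3 = False ⊕ True = True
(p1 ⊕ p3) ∧ (p1 ⊕ p3) = True ∧ True = True
p1 ↔ p3 = False ↔ True = False
p3 ⊕ (p1 ↔ p3) = True ⊕ False = True
¬(p3 ⊕ (p1 ↔ p3)) = ¬True = False
((p1 ⊕ p3) ∧ (p1 ⊕ p3)) → ¬(p3 ⊕ (p1 ↔ p3)) = True → False = False
(((p1 ↔ p3) ⊕ p3) ↔ (p3 ∧ p1)) → (((p1 ⊕ p3) ∧ (p1 ⊕ p3)) → ¬(p3 ⊕ (p1 ↔ p3))) = False → False = True

True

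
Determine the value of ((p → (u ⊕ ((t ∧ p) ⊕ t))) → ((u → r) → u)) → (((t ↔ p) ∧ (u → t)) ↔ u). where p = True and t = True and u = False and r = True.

False

t ∧ p = True ∧ True = True
(t ∧ p) ⊕ t = True ⊕ True = False
u ⊕ ((t ∧ p) ⊕ t) = False ⊕ False = False
p → (u ⊕ ((t ∧ p) ⊕ t)) = True → False = False
u → r = False → True = True
(u → r) → u = True → False = False
(p → (u ⊕ ((t ∧ p) ⊕ t))) → ((u → r) → u) = False → False = True
t ↔ p = True ↔ True = True
u → t = False → True = True
(t ↔ p) ∧ (u → t) = True ∧ True = True
((t ↔ p) ∧ (u → t)) ↔ u = True ↔ False = False
((p → (u ⊕ ((t ∧ p) ⊕ t))) → ((u → r) → u)) → (((t ↔ p) ∧ (u → t)) ↔ u) = True → False = False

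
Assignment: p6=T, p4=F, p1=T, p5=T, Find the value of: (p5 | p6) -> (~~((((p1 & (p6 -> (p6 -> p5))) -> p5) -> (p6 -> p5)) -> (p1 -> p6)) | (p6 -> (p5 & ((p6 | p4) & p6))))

T

p5 | p6 = T | T = T
p6 -> p5 = T -> T = T
p6 -> (p6 -> p5) = T -> T = T
p1 & (p6 -> (p6 -> p5)) = T & T = T
(p1 & (p6 -> (p6 -> p5))) -> p5 = T -> T = T
p6 -> p5 = T -> T = T
((p1 & (p6 -> (p6 -> p5))) -> p5) -> (p6 -> p5) = T -> T = T
p1 -> p6 = T -> T = T
(((p1 & (p6 -> (p6 -> p5))) -> p5) -> (p6 -> p5)) -> (p1 -> p6) = T -> T = T
~((((p1 & (p6 -> (p6 -> p5))) -> p5) -> (p6 -> p5)) -> (p1 -> p6)) = ~T = F
~~((((p1 & (p6 -> (p6 -> p5))) -> p5) -> (p6 -> p5)) -> (p1 -> p6)) = ~F = T
p6 | p4 = T | F = T
(p6 | p4) & p6 = T & T = T
p5 & ((p6 | p4) & p6) = T & T = T
p6 -> (p5 & ((p6 | p4) & p6)) = T -> T = T
~~((((p1 & (p6 -> (p6 -> p5))) -> p5) -> (p6 -> p5)) -> (p1 -> p6)) | (p6 -> (p5 & ((p6 | p4) & p6))) = T | T = T
(p5 | p6) -> (~~((((p1 & (p6 -> (p6 -> p5))) -> p5) -> (p6 -> p5)) -> (p1 -> p6)) | (p6 -> (p5 & ((p6 | p4) & p6)))) = T -> T = T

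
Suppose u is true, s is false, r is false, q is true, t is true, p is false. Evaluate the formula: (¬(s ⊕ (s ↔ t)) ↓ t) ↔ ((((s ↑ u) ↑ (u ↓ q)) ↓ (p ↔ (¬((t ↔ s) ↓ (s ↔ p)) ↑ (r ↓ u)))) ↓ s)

False

s ↔ t = False ↔ True = False
s ⊕ (s ↔ t) = False ⊕ False = False
¬(s ⊕ (s ↔ t)) = ¬False = True
¬(s ⊕ (s ↔ t)) ↓ t = True ↓ True = False
s ↑ u = False ↑ True = True
u ↓ q = True ↓ True = False
(s ↑ u) ↑ (u ↓ q) = True ↑ False = True
t ↔ s = True ↔ False = False
s ↔ p = False ↔ False = True
(t ↔ s) ↓ (s ↔ p) = False ↓ True = False
¬((t ↔ s) ↓ (s ↔ p)) = ¬False = True
r ↓ u = False ↓ True = False
¬((t ↔ s) ↓ (s ↔ p)) ↑ (r ↓ u) = True ↑ False = True
p ↔ (¬((t ↔ s) ↓ (s ↔ p)) ↑ (r ↓ u)) = False ↔ True = False
((s ↑ u) ↑ (u ↓ q)) ↓ (p ↔ (¬((t ↔ s) ↓ (s ↔ p)) ↑ (r ↓ u))) = True ↓ False = False
(((s ↑ u) ↑ (u ↓ q)) ↓ (p ↔ (¬((t ↔ s) ↓ (s ↔ p)) ↑ (r ↓ u)))) ↓ s = False ↓ False = True
(¬(s ⊕ (s ↔ t)) ↓ t) ↔ ((((s ↑ u) ↑ (u ↓ q)) ↓ (p ↔ (¬((t ↔ s) ↓ (s ↔ p)) ↑ (r ↓ u)))) ↓ s) = False ↔ True = False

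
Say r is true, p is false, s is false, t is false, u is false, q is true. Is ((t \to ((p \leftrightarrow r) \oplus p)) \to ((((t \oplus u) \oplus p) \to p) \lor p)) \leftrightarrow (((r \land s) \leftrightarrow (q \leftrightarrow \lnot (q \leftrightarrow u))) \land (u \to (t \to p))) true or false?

\text{False}

p \leftrightarrow r = \text{False} \leftrightarrow \text{True} = \text{False}
(p \leftrightarrow r) \oplus p = \text{False} \oplus \text{False} = \text{False}
t \to ((p \leftrightarrow r) \oplus p) = \text{False} \to \text{False} = \text{True}
t \oplus u = \text{False} \oplus \text{False} = \text{False}
(t \oplus u) \oplus p = \text{False} \oplus \text{False} = \text{False}
((t \oplus u) \oplus p) \to p = \text{False} \to \text{False} = \text{True}
(((t \oplus u) \oplus p) \to p) \lor p = \text{True} \lor \text{False} = \text{True}
(t \to ((p \leftrightarrow r) \oplus p)) \to ((((t \oplus u) \oplus p) \to p) \lor p) = \text{True} \to \text{True} = \text{True}
r \land s = \text{True} \land \text{False} = \text{False}
q \leftrightarrow u = \text{True} \leftrightarrow \text{False} = \text{False}
\lnot (q \leftrightarrow u) = \lnot \text{False} = \text{True}
q \leftrightarrow \lnot (q \leftrightarrow u) = \text{True} \leftrightarrow \text{True} = \text{True}
(r \land s) \leftrightarrow (q \leftrightarrow \lnot (q \leftrightarrow u)) = \text{False} \leftrightarrow \text{True} = \text{False}
t \to p = \text{False} \to \text{False} = \text{True}
u \to (t \to p) = \text{False} \to \text{True} = \text{True}
((r \land s) \leftrightarrow (q \leftrightarrow \lnot (q \leftrightarrow u))) \land (u \to (t \to p)) = \text{False} \land \text{True} = \text{False}
((t \to ((p \leftrightarrow r) \oplus p)) \to ((((t \oplus u) \oplus p) \to p) \lor p)) \leftrightarrow (((r \land s) \leftrightarrow (q \leftrightarrow \lnot (q \leftrightarrow u))) \land (u \to (t \to p))) = \text{True} \leftrightarrow \text{False} = \text{False}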